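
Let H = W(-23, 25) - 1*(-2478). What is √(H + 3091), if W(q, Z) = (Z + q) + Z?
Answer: 2*√1399 ≈ 74.806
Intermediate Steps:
W(q, Z) = q + 2*Z
H = 2505 (H = (-23 + 2*25) - 1*(-2478) = (-23 + 50) + 2478 = 27 + 2478 = 2505)
√(H + 3091) = √(2505 + 3091) = √5596 = 2*√1399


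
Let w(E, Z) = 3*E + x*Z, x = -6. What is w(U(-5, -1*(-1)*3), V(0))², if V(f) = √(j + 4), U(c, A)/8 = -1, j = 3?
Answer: 828 + 288*√7 ≈ 1590.0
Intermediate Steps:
U(c, A) = -8 (U(c, A) = 8*(-1) = -8)
V(f) = √7 (V(f) = √(3 + 4) = √7)
w(E, Z) = -6*Z + 3*E (w(E, Z) = 3*E - 6*Z = -6*Z + 3*E)
w(U(-5, -1*(-1)*3), V(0))² = (-6*√7 + 3*(-8))² = (-6*√7 - 24)² = (-24 - 6*√7)²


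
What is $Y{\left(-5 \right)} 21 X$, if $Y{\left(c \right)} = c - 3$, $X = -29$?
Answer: $4872$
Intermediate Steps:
$Y{\left(c \right)} = -3 + c$
$Y{\left(-5 \right)} 21 X = \left(-3 - 5\right) 21 \left(-29\right) = \left(-8\right) 21 \left(-29\right) = \left(-168\right) \left(-29\right) = 4872$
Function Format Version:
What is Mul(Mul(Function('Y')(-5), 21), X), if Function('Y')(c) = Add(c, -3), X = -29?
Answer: 4872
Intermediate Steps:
Function('Y')(c) = Add(-3, c)
Mul(Mul(Function('Y')(-5), 21), X) = Mul(Mul(Add(-3, -5), 21), -29) = Mul(Mul(-8, 21), -29) = Mul(-168, -29) = 4872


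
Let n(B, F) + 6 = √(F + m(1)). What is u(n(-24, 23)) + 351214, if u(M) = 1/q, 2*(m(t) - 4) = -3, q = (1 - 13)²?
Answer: 50574817/144 ≈ 3.5121e+5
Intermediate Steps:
q = 144 (q = (-12)² = 144)
m(t) = 5/2 (m(t) = 4 + (½)*(-3) = 4 - 3/2 = 5/2)
n(B, F) = -6 + √(5/2 + F) (n(B, F) = -6 + √(F + 5/2) = -6 + √(5/2 + F))
u(M) = 1/144
u(n(-24, 23)) + 351214 = 1/144 + 351214 = 50574817/144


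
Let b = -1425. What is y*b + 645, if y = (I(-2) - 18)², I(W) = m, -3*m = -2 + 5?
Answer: -513780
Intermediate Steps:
m = -1 (m = -(-2 + 5)/3 = -⅓*3 = -1)
I(W) = -1
y = 361 (y = (-1 - 18)² = (-19)² = 361)
y*b + 645 = 361*(-1425) + 645 = -514425 + 645 = -513780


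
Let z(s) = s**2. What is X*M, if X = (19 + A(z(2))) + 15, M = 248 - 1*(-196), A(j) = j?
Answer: 16872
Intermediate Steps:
M = 444 (M = 248 + 196 = 444)
X = 38 (X = (19 + 2**2) + 15 = (19 + 4) + 15 = 23 + 15 = 38)
X*M = 38*444 = 16872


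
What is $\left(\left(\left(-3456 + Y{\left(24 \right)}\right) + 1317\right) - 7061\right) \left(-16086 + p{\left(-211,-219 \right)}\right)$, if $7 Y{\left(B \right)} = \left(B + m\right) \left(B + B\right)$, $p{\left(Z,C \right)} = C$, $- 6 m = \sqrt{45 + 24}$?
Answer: $\frac{1031258640}{7} + \frac{130440 \sqrt{69}}{7} \approx 1.4748 \cdot 10^{8}$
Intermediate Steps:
$m = - \frac{\sqrt{69}}{6}$ ($m = - \frac{\sqrt{45 + 24}}{6} = - \frac{\sqrt{69}}{6} \approx -1.3844$)
$Y{\left(B \right)} = \frac{2 B \left(B - \frac{\sqrt{69}}{6}\right)}{7}$ ($Y{\left(B \right)} = \frac{\left(B - \frac{\sqrt{69}}{6}\right) \left(B + B\right)}{7} = \frac{\left(B - \frac{\sqrt{69}}{6}\right) 2 B}{7} = \frac{2 B \left(B - \frac{\sqrt{69}}{6}\right)}{7}$)
$\left(\left(\left(-3456 + Y{\left(24 \right)}\right) + 1317\right) - 7061\right) \left(-16086 + p{\left(-211,-219 \right)}\right) = \left(\left(\left(-3456 + \frac{1}{21} \cdot 24 \left(- \sqrt{69} + 6 \cdot 24\right)\right) + 1317\right) - 7061\right) \left(-16086 - 219\right) = \left(\left(\left(-3456 + \frac{1}{21} \cdot 24 \left(- \sqrt{69} + 144\right)\right) + 1317\right) - 7061\right) \left(-16305\right) = \left(\left(\left(-3456 + \frac{1}{21} \cdot 24 \left(144 - \sqrt{69}\right)\right) + 1317\right) - 7061\right) \left(-16305\right) = \left(\left(\left(-3456 + \left(\frac{1152}{7} - \frac{8 \sqrt{69}}{7}\right)\right) + 1317\right) - 7061\right) \left(-16305\right) = \left(\left(\left(- \frac{23040}{7} - \frac{8 \sqrt{69}}{7}\right) + 1317\right) - 7061\right) \left(-16305\right) = \left(\left(- \frac{13821}{7} - \frac{8 \sqrt{69}}{7}\right) - 7061\right) \left(-16305\right) = \left(- \frac{63248}{7} - \frac{8 \sqrt{69}}{7}\right) \left(-16305\right) = \frac{1031258640}{7} + \frac{130440 \sqrt{69}}{7}$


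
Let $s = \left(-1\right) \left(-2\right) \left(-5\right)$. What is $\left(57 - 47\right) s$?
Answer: $-100$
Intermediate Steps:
$s = -10$ ($s = 2 \left(-5\right) = -10$)
$\left(57 - 47\right) s = \left(57 - 47\right) \left(-10\right) = 10 \left(-10\right) = -100$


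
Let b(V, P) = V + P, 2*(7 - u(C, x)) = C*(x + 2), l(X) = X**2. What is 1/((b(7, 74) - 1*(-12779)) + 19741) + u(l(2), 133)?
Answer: -8574062/32601 ≈ -263.00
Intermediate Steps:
u(C, x) = 7 - C*(2 + x)/2 (u(C, x) = 7 - C*(x + 2)/2 = 7 - C*(2 + x)/2)
b(V, P) = P + V
1/((b(7, 74) - 1*(-12779)) + 19741) + u(l(2), 133) = 1/(((74 + 7) - 1*(-12779)) + 19741) + (7 - 1*2**2 - 1/2*2**2*133) = 1/((81 + 12779) + 19741) + (7 - 1*4 - 1/2*4*133) = 1/(12860 + 19741) + (7 - 4 - 266) = 1/32601 - 263 = -8574062/32601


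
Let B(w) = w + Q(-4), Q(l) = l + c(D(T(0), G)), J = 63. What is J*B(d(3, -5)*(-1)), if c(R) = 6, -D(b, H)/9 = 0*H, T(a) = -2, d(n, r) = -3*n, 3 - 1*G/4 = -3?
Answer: 693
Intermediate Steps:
G = 24 (G = 12 - 4*(-3) = 12 + 12 = 24)
D(b, H) = 0 (D(b, H) = -0*H = -9*0 = 0)
Q(l) = 6 + l (Q(l) = l + 6 = 6 + l)
B(w) = 2 + w (B(w) = w + (6 - 4) = w + 2 = 2 + w)
J*B(d(3, -5)*(-1)) = 63*(2 - 3*3*(-1)) = 63*(2 - 9*(-1)) = 63*(2 + 9) = 63*11 = 693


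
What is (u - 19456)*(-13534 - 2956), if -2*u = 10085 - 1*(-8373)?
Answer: 473015650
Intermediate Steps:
u = -9229 (u = -(10085 - 1*(-8373))/2 = -(10085 + 8373)/2 = -1/2*18458 = -9229)
(u - 19456)*(-13534 - 2956) = (-9229 - 19456)*(-13534 - 2956) = -28685*(-16490) = 473015650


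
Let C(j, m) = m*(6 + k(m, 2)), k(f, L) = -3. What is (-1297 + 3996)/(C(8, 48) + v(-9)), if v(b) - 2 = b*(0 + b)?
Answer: 2699/227 ≈ 11.890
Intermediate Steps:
C(j, m) = 3*m (C(j, m) = m*(6 - 3) = m*3 = 3*m)
v(b) = 2 + b² (v(b) = 2 + b*(0 + b) = 2 + b*b = 2 + b²)
(-1297 + 3996)/(C(8, 48) + v(-9)) = (-1297 + 3996)/(3*48 + (2 + (-9)²)) = 2699/(144 + (2 + 81)) = 2699/(144 + 83) = 2699/227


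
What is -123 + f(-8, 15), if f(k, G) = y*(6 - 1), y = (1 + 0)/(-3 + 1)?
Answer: -251/2 ≈ -125.50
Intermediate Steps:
y = -½ (y = 1/(-2) = 1*(-½) = -½ ≈ -0.50000)
f(k, G) = -5/2 (f(k, G) = -(6 - 1)/2 = -½*5 = -5/2)
-123 + f(-8, 15) = -123 - 5/2 = -251/2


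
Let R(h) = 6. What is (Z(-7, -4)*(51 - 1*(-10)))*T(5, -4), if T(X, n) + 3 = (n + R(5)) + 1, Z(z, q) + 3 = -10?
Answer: 0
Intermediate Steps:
Z(z, q) = -13 (Z(z, q) = -3 - 10 = -13)
T(X, n) = 4 + n (T(X, n) = -3 + ((n + 6) + 1) = -3 + ((6 + n) + 1) = -3 + (7 + n) = 4 + n)
(Z(-7, -4)*(51 - 1*(-10)))*T(5, -4) = (-13*(51 - 1*(-10)))*(4 - 4) = -13*(51 + 10)*0 = -13*61*0 = -793*0 = 0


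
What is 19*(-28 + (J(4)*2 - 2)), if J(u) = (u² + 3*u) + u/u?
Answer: 532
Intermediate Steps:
J(u) = 1 + u² + 3*u (J(u) = (u² + 3*u) + 1 = 1 + u² + 3*u)
19*(-28 + (J(4)*2 - 2)) = 19*(-28 + ((1 + 4² + 3*4)*2 - 2)) = 19*(-28 + ((1 + 16 + 12)*2 - 2)) = 19*(-28 + (29*2 - 2)) = 19*(-28 + (58 - 2)) = 19*(-28 + 56) = 19*28 = 532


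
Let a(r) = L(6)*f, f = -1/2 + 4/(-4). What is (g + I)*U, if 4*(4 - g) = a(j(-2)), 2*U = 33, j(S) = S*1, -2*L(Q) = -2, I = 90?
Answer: 24915/16 ≈ 1557.2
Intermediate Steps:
L(Q) = 1 (L(Q) = -½*(-2) = 1)
f = -3/2 (f = -1*½ + 4*(-¼) = -½ - 1 = -3/2 ≈ -1.5000)
j(S) = S
U = 33/2 (U = (½)*33 = 33/2 ≈ 16.500)
a(r) = -3/2 (a(r) = 1*(-3/2) = -3/2)
g = 35/8 (g = 4 - ¼*(-3/2) = 4 + 3/8 = 35/8 ≈ 4.3750)
(g + I)*U = (35/8 + 90)*(33/2) = (755/8)*(33/2) = 24915/16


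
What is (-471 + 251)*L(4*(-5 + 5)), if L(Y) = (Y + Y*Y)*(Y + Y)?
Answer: 0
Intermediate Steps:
L(Y) = 2*Y*(Y + Y**2) (L(Y) = (Y + Y**2)*(2*Y) = 2*Y*(Y + Y**2))
(-471 + 251)*L(4*(-5 + 5)) = (-471 + 251)*(2*(4*(-5 + 5))**2*(1 + 4*(-5 + 5))) = -440*(4*0)**2*(1 + 4*0) = -440*0**2*(1 + 0) = -440*0 = -220*0 = 0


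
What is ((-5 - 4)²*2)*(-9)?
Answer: -1458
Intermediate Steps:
((-5 - 4)²*2)*(-9) = ((-9)²*2)*(-9) = (81*2)*(-9) = 162*(-9) = -1458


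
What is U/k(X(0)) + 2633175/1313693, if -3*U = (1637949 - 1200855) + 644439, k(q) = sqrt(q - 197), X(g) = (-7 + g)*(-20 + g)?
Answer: 2633175/1313693 + 360511*I*sqrt(57)/57 ≈ 2.0044 + 47751.0*I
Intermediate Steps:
X(g) = (-20 + g)*(-7 + g)
k(q) = sqrt(-197 + q)
U = -360511 (U = -((1637949 - 1200855) + 644439)/3 = -(437094 + 644439)/3 = -1/3*1081533 = -360511)
U/k(X(0)) + 2633175/1313693 = -360511/sqrt(-197 + (140 + 0**2 - 27*0)) + 2633175/1313693 = -360511/sqrt(-197 + (140 + 0 + 0)) + 2633175*(1/1313693) = -360511/sqrt(-197 + 140) + 2633175/1313693 = -360511*(-I*sqrt(57)/57) + 2633175/1313693 = -(-360511)*I*sqrt(57)/57 + 2633175/1313693 = 360511*I*sqrt(57)/57 + 2633175/1313693 = 2633175/1313693 + 360511*I*sqrt(57)/57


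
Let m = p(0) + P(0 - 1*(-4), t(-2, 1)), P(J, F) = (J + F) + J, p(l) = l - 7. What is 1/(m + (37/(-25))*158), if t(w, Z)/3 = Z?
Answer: -25/5746 ≈ -0.0043509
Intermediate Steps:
t(w, Z) = 3*Z
p(l) = -7 + l
P(J, F) = F + 2*J (P(J, F) = (F + J) + J = F + 2*J)
m = 4 (m = (-7 + 0) + (3*1 + 2*(0 - 1*(-4))) = -7 + (3 + 2*(0 + 4)) = -7 + (3 + 2*4) = -7 + (3 + 8) = -7 + 11 = 4)
1/(m + (37/(-25))*158) = 1/(4 + (37/(-25))*158) = 1/(4 + (37*(-1/25))*158) = 1/(4 - 37/25*158) = 1/(4 - 5846/25) = 1/(-5746/25) = -25/5746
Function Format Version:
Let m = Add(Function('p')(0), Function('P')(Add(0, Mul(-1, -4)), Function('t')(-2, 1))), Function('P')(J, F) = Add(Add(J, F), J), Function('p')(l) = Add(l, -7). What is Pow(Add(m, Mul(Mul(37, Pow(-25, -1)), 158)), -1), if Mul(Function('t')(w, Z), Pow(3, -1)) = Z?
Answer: Rational(-25, 5746) ≈ -0.0043509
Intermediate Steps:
Function('t')(w, Z) = Mul(3, Z)
Function('p')(l) = Add(-7, l)
Function('P')(J, F) = Add(F, Mul(2, J)) (Function('P')(J, F) = Add(Add(F, J), J) = Add(F, Mul(2, J)))
m = 4 (m = Add(Add(-7, 0), Add(Mul(3, 1), Mul(2, Add(0, Mul(-1, -4))))) = Add(-7, Add(3, Mul(2, Add(0, 4)))) = Add(-7, Add(3, Mul(2, 4))) = Add(-7, Add(3, 8)) = Add(-7, 11) = 4)
Pow(Add(m, Mul(Mul(37, Pow(-25, -1)), 158)), -1) = Pow(Add(4, Mul(Mul(37, Pow(-25, -1)), 158)), -1) = Pow(Add(4, Mul(Mul(37, Rational(-1, 25)), 158)), -1) = Pow(Add(4, Mul(Rational(-37, 25), 158)), -1) = Pow(Add(4, Rational(-5846, 25)), -1) = Pow(Rational(-5746, 25), -1) = Rational(-25, 5746)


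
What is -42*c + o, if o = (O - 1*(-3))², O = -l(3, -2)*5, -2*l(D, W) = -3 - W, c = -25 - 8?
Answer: 5545/4 ≈ 1386.3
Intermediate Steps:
c = -33
l(D, W) = 3/2 + W/2 (l(D, W) = -(-3 - W)/2 = 3/2 + W/2)
O = -5/2 (O = -(3/2 + (½)*(-2))*5 = -(3/2 - 1)*5 = -1*½*5 = -½*5 = -5/2 ≈ -2.5000)
o = ¼ (o = (-5/2 - 1*(-3))² = (-5/2 + 3)² = (½)² = ¼ ≈ 0.25000)
-42*c + o = -42*(-33) + ¼ = 1386 + ¼ = 5545/4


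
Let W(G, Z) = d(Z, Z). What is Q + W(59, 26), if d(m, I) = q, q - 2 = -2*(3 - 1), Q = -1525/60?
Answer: -329/12 ≈ -27.417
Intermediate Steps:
Q = -305/12 (Q = -1525*1/60 = -305/12 ≈ -25.417)
q = -2 (q = 2 - 2*(3 - 1) = 2 - 2*2 = 2 - 4 = -2)
d(m, I) = -2
W(G, Z) = -2
Q + W(59, 26) = -305/12 - 2 = -329/12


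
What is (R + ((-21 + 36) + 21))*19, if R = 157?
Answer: 3667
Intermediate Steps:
(R + ((-21 + 36) + 21))*19 = (157 + ((-21 + 36) + 21))*19 = (157 + (15 + 21))*19 = (157 + 36)*19 = 193*19 = 3667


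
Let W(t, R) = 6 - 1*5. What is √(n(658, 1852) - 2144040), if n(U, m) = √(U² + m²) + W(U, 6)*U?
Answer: √(-2143382 + 2*√965717) ≈ 1463.4*I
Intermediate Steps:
W(t, R) = 1 (W(t, R) = 6 - 5 = 1)
n(U, m) = U + √(U² + m²) (n(U, m) = √(U² + m²) + 1*U = √(U² + m²) + U = U + √(U² + m²))
√(n(658, 1852) - 2144040) = √((658 + √(658² + 1852²)) - 2144040) = √((658 + √(432964 + 3429904)) - 2144040) = √((658 + √3862868) - 2144040) = √((658 + 2*√965717) - 2144040) = √(-2143382 + 2*√965717)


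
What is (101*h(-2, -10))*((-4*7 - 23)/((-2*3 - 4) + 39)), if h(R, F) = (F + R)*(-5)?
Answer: -309060/29 ≈ -10657.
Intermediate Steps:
h(R, F) = -5*F - 5*R
(101*h(-2, -10))*((-4*7 - 23)/((-2*3 - 4) + 39)) = (101*(-5*(-10) - 5*(-2)))*((-4*7 - 23)/((-2*3 - 4) + 39)) = (101*(50 + 10))*((-28 - 23)/((-6 - 4) + 39)) = (101*60)*(-51/(-10 + 39)) = 6060*(-51/29) = -309060/29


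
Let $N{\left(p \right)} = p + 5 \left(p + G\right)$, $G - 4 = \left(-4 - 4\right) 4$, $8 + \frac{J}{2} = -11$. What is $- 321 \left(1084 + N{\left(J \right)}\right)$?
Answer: $-229836$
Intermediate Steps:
$J = -38$ ($J = -16 + 2 \left(-11\right) = -16 - 22 = -38$)
$G = -28$ ($G = 4 + \left(-4 - 4\right) 4 = 4 - 32 = -28$)
$N{\left(p \right)} = -140 + 6 p$ ($N{\left(p \right)} = p + 5 \left(p - 28\right) = p + 5 \left(-28 + p\right) = p + \left(-140 + 5 p\right) = -140 + 6 p$)
$- 321 \left(1084 + N{\left(J \right)}\right) = - 321 \left(1084 + \left(-140 + 6 \left(-38\right)\right)\right) = - 321 \left(1084 - 368\right) = \left(-321\right) 716 = -229836$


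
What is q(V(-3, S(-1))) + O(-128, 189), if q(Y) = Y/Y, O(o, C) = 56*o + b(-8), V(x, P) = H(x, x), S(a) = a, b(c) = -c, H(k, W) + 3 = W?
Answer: -7159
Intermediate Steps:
H(k, W) = -3 + W
V(x, P) = -3 + x
O(o, C) = 8 + 56*o (O(o, C) = 56*o - 1*(-8) = 56*o + 8 = 8 + 56*o)
q(Y) = 1
q(V(-3, S(-1))) + O(-128, 189) = 1 + (8 + 56*(-128)) = 1 + (8 - 7168) = 1 - 7160 = -7159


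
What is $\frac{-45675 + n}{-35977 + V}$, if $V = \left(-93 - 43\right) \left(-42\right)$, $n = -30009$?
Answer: $\frac{75684}{30265} \approx 2.5007$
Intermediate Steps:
$V = 5712$ ($V = \left(-136\right) \left(-42\right) = 5712$)
$\frac{-45675 + n}{-35977 + V} = \frac{-45675 - 30009}{-35977 + 5712} = - \frac{75684}{-30265} = \left(-75684\right) \left(- \frac{1}{30265}\right) = \frac{75684}{30265}$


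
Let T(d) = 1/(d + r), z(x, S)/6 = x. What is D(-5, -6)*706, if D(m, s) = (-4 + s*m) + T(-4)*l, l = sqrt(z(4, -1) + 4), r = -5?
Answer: 18356 - 1412*sqrt(7)/9 ≈ 17941.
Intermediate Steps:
z(x, S) = 6*x
l = 2*sqrt(7) (l = sqrt(6*4 + 4) = sqrt(24 + 4) = sqrt(28) = 2*sqrt(7) ≈ 5.2915)
T(d) = 1/(-5 + d) (T(d) = 1/(d - 5) = 1/(-5 + d))
D(m, s) = -4 - 2*sqrt(7)/9 + m*s (D(m, s) = (-4 + s*m) + (2*sqrt(7))/(-5 - 4) = (-4 + m*s) + (2*sqrt(7))/(-9) = (-4 + m*s) - 2*sqrt(7)/9 = -4 - 2*sqrt(7)/9 + m*s)
D(-5, -6)*706 = (-4 - 2*sqrt(7)/9 - 5*(-6))*706 = (-4 - 2*sqrt(7)/9 + 30)*706 = (26 - 2*sqrt(7)/9)*706 = 18356 - 1412*sqrt(7)/9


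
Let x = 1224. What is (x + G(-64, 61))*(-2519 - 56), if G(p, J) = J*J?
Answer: -12733375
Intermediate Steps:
G(p, J) = J²
(x + G(-64, 61))*(-2519 - 56) = (1224 + 61²)*(-2519 - 56) = (1224 + 3721)*(-2575) = 4945*(-2575) = -12733375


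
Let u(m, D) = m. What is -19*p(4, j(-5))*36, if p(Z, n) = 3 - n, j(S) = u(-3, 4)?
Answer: -4104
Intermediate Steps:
j(S) = -3
-19*p(4, j(-5))*36 = -19*(3 - 1*(-3))*36 = -19*(3 + 3)*36 = -19*6*36 = -114*36 = -4104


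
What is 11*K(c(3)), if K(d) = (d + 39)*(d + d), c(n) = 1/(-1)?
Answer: -836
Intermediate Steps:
c(n) = -1
K(d) = 2*d*(39 + d) (K(d) = (39 + d)*(2*d) = 2*d*(39 + d))
11*K(c(3)) = 11*(2*(-1)*(39 - 1)) = 11*(2*(-1)*38) = 11*(-76) = -836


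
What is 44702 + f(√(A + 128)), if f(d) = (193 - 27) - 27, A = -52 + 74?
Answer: 44841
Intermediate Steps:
A = 22
f(d) = 139 (f(d) = 166 - 27 = 139)
44702 + f(√(A + 128)) = 44702 + 139 = 44841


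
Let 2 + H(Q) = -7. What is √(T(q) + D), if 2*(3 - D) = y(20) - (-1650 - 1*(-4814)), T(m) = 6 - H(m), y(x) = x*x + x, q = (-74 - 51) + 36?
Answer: √1390 ≈ 37.283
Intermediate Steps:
q = -89 (q = -125 + 36 = -89)
y(x) = x + x² (y(x) = x² + x = x + x²)
H(Q) = -9 (H(Q) = -2 - 7 = -9)
T(m) = 15 (T(m) = 6 - 1*(-9) = 6 + 9 = 15)
D = 1375 (D = 3 - (20*(1 + 20) - (-1650 - 1*(-4814)))/2 = 3 - (20*21 - (-1650 + 4814))/2 = 3 - (420 - 1*3164)/2 = 3 - (420 - 3164)/2 = 3 - ½*(-2744) = 3 + 1372 = 1375)
√(T(q) + D) = √(15 + 1375) = √1390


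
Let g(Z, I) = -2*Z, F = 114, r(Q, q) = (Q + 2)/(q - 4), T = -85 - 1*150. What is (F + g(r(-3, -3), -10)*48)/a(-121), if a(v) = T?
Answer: -702/1645 ≈ -0.42675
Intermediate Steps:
T = -235 (T = -85 - 150 = -235)
a(v) = -235
r(Q, q) = (2 + Q)/(-4 + q)
(F + g(r(-3, -3), -10)*48)/a(-121) = (114 - 2*(2 - 3)/(-4 - 3)*48)/(-235) = (114 - 2*(-1)/(-7)*48)*(-1/235) = (114 - (-2)*(-1)/7*48)*(-1/235) = (114 - 2*⅐*48)*(-1/235) = (114 - 2/7*48)*(-1/235) = (114 - 96/7)*(-1/235) = (702/7)*(-1/235) = -702/1645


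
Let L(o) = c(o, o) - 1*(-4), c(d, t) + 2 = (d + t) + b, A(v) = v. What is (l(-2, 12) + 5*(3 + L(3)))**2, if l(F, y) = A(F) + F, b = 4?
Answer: 5041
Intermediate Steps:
c(d, t) = 2 + d + t (c(d, t) = -2 + ((d + t) + 4) = -2 + (4 + d + t) = 2 + d + t)
l(F, y) = 2*F (l(F, y) = F + F = 2*F)
L(o) = 6 + 2*o (L(o) = (2 + o + o) - 1*(-4) = (2 + 2*o) + 4 = 6 + 2*o)
(l(-2, 12) + 5*(3 + L(3)))**2 = (2*(-2) + 5*(3 + (6 + 2*3)))**2 = (-4 + 5*(3 + (6 + 6)))**2 = (-4 + 5*(3 + 12))**2 = (-4 + 5*15)**2 = (-4 + 75)**2 = 71**2 = 5041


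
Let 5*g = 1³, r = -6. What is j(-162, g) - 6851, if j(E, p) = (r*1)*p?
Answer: -34261/5 ≈ -6852.2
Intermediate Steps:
g = ⅕ (g = (⅕)*1³ = (⅕)*1 = ⅕ ≈ 0.20000)
j(E, p) = -6*p (j(E, p) = (-6*1)*p = -6*p)
j(-162, g) - 6851 = -6*⅕ - 6851 = -6/5 - 6851 = -34261/5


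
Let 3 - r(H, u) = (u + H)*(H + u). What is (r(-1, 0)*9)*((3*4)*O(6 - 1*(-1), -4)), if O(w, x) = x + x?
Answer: -1728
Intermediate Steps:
O(w, x) = 2*x
r(H, u) = 3 - (H + u)**2 (r(H, u) = 3 - (u + H)*(H + u) = 3 - (H + u)*(H + u) = 3 - (H + u)**2)
(r(-1, 0)*9)*((3*4)*O(6 - 1*(-1), -4)) = ((3 - (-1 + 0)**2)*9)*((3*4)*(2*(-4))) = ((3 - 1*(-1)**2)*9)*(12*(-8)) = ((3 - 1*1)*9)*(-96) = ((3 - 1)*9)*(-96) = (2*9)*(-96) = 18*(-96) = -1728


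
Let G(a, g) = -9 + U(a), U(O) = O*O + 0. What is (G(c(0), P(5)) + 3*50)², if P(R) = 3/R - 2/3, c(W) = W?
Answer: 19881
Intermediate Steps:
U(O) = O² (U(O) = O² + 0 = O²)
P(R) = -⅔ + 3/R (P(R) = 3/R - 2*⅓ = 3/R - ⅔ = -⅔ + 3/R)
G(a, g) = -9 + a²
(G(c(0), P(5)) + 3*50)² = ((-9 + 0²) + 3*50)² = ((-9 + 0) + 150)² = (-9 + 150)² = 141² = 19881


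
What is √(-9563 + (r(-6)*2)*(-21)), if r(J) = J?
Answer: I*√9311 ≈ 96.494*I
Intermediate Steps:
√(-9563 + (r(-6)*2)*(-21)) = √(-9563 - 6*2*(-21)) = √(-9563 - 12*(-21)) = √(-9563 + 252) = √(-9311) = I*√9311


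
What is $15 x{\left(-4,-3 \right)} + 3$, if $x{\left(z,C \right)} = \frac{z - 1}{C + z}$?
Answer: $\frac{96}{7} \approx 13.714$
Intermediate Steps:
$x{\left(z,C \right)} = \frac{-1 + z}{C + z}$
$15 x{\left(-4,-3 \right)} + 3 = 15 \frac{-1 - 4}{-3 - 4} + 3 = 15 \frac{1}{-7} \left(-5\right) + 3 = 15 \left(\left(- \frac{1}{7}\right) \left(-5\right)\right) + 3 = 15 \cdot \frac{5}{7} + 3 = \frac{75}{7} + 3 = \frac{96}{7}$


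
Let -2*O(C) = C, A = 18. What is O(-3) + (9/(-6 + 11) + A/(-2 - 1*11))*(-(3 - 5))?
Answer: 303/130 ≈ 2.3308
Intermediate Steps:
O(C) = -C/2
O(-3) + (9/(-6 + 11) + A/(-2 - 1*11))*(-(3 - 5)) = -½*(-3) + (9/(-6 + 11) + 18/(-2 - 1*11))*(-(3 - 5)) = 3/2 + (9/5 + 18/(-2 - 11))*(-1*(-2)) = 3/2 + (9*(⅕) + 18/(-13))*2 = 3/2 + (9/5 + 18*(-1/13))*2 = 3/2 + (9/5 - 18/13)*2 = 3/2 + (27/65)*2 = 3/2 + 54/65 = 303/130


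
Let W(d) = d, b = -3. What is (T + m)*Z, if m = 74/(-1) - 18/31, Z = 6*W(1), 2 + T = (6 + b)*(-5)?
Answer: -17034/31 ≈ -549.48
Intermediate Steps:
T = -17 (T = -2 + (6 - 3)*(-5) = -2 + 3*(-5) = -2 - 15 = -17)
Z = 6 (Z = 6*1 = 6)
m = -2312/31 (m = 74*(-1) - 18*1/31 = -74 - 18/31 = -2312/31 ≈ -74.581)
(T + m)*Z = (-17 - 2312/31)*6 = -2839/31*6 = -17034/31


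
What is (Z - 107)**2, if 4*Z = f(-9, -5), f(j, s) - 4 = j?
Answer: 187489/16 ≈ 11718.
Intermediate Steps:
f(j, s) = 4 + j
Z = -5/4 (Z = (4 - 9)/4 = (1/4)*(-5) = -5/4 ≈ -1.2500)
(Z - 107)**2 = (-5/4 - 107)**2 = (-433/4)**2 = 187489/16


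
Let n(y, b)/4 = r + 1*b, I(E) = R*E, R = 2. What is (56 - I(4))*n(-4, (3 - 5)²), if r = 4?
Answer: 1536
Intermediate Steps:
I(E) = 2*E
n(y, b) = 16 + 4*b (n(y, b) = 4*(4 + 1*b) = 4*(4 + b) = 16 + 4*b)
(56 - I(4))*n(-4, (3 - 5)²) = (56 - 2*4)*(16 + 4*(3 - 5)²) = (56 - 1*8)*(16 + 4*(-2)²) = (56 - 8)*(16 + 4*4) = 48*(16 + 16) = 48*32 = 1536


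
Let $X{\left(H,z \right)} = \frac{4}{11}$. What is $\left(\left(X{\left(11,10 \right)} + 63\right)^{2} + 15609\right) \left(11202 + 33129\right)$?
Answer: $\frac{105263870838}{121} \approx 8.6995 \cdot 10^{8}$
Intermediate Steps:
$X{\left(H,z \right)} = \frac{4}{11}$ ($X{\left(H,z \right)} = 4 \cdot \frac{1}{11} = \frac{4}{11}$)
$\left(\left(X{\left(11,10 \right)} + 63\right)^{2} + 15609\right) \left(11202 + 33129\right) = \left(\left(\frac{4}{11} + 63\right)^{2} + 15609\right) \left(11202 + 33129\right) = \left(\left(\frac{697}{11}\right)^{2} + 15609\right) 44331 = \left(\frac{485809}{121} + 15609\right) 44331 = \frac{2374498}{121} \cdot 44331 = \frac{105263870838}{121}$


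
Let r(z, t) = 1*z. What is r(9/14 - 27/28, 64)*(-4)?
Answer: 9/7 ≈ 1.2857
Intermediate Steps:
r(z, t) = z
r(9/14 - 27/28, 64)*(-4) = (9/14 - 27/28)*(-4) = -9/28*(-4) = 9/7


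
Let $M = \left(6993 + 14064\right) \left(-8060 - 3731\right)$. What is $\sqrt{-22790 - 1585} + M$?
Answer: $-248283087 + 25 i \sqrt{39} \approx -2.4828 \cdot 10^{8} + 156.13 i$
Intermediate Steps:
$M = -248283087$ ($M = 21057 \left(-11791\right) = -248283087$)
$\sqrt{-22790 - 1585} + M = \sqrt{-22790 - 1585} - 248283087 = \sqrt{-24375} - 248283087 = 25 i \sqrt{39} - 248283087 = -248283087 + 25 i \sqrt{39}$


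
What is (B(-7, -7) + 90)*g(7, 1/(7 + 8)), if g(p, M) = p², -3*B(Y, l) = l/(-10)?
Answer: 131957/30 ≈ 4398.6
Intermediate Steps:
B(Y, l) = l/30 (B(Y, l) = -l/(3*(-10)) = -l*(-1)/(3*10) = -(-1)*l/30 = l/30)
(B(-7, -7) + 90)*g(7, 1/(7 + 8)) = ((1/30)*(-7) + 90)*7² = (-7/30 + 90)*49 = (2693/30)*49 = 131957/30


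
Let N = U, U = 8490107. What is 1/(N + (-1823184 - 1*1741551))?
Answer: 1/4925372 ≈ 2.0303e-7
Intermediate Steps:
N = 8490107
1/(N + (-1823184 - 1*1741551)) = 1/(8490107 + (-1823184 - 1*1741551)) = 1/(8490107 + (-1823184 - 1741551)) = 1/(8490107 - 3564735) = 1/4925372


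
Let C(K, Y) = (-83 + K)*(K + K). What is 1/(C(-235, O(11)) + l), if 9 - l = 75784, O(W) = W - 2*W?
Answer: 1/73685 ≈ 1.3571e-5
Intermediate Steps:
O(W) = -W
C(K, Y) = 2*K*(-83 + K) (C(K, Y) = (-83 + K)*(2*K) = 2*K*(-83 + K))
l = -75775 (l = 9 - 1*75784 = 9 - 75784 = -75775)
1/(C(-235, O(11)) + l) = 1/(2*(-235)*(-83 - 235) - 75775) = 1/(2*(-235)*(-318) - 75775) = 1/(149460 - 75775) = 1/73685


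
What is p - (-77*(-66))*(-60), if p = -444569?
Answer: -139649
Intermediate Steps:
p - (-77*(-66))*(-60) = -444569 - (-77*(-66))*(-60) = -444569 - 5082*(-60) = -444569 - 1*(-304920) = -444569 + 304920 = -139649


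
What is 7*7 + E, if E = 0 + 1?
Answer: 50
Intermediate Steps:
E = 1
7*7 + E = 7*7 + 1 = 49 + 1 = 50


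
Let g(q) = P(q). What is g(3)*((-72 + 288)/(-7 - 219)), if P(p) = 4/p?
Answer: -144/113 ≈ -1.2743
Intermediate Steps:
g(q) = 4/q
g(3)*((-72 + 288)/(-7 - 219)) = (4/3)*((-72 + 288)/(-7 - 219)) = (4*(1/3))*(216/(-226)) = 4*(216*(-1/226))/3 = (4/3)*(-108/113) = -144/113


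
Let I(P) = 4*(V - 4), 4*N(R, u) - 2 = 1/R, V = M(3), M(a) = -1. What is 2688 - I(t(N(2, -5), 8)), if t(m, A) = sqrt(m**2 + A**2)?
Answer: 2708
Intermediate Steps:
V = -1
N(R, u) = 1/2 + 1/(4*R)
t(m, A) = sqrt(A**2 + m**2)
I(P) = -20 (I(P) = 4*(-1 - 4) = 4*(-5) = -20)
2688 - I(t(N(2, -5), 8)) = 2688 - 1*(-20) = 2688 + 20 = 2708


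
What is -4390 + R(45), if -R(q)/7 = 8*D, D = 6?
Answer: -4726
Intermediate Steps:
R(q) = -336 (R(q) = -56*6 = -7*48 = -336)
-4390 + R(45) = -4390 - 336 = -4726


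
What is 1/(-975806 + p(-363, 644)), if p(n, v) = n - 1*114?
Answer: -1/976283 ≈ -1.0243e-6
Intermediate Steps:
p(n, v) = -114 + n (p(n, v) = n - 114 = -114 + n)
1/(-975806 + p(-363, 644)) = 1/(-975806 + (-114 - 363)) = 1/(-975806 - 477) = 1/(-976283) = -1/976283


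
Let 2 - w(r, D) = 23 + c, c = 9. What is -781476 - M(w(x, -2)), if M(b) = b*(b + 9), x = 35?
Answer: -782106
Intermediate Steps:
w(r, D) = -30 (w(r, D) = 2 - (23 + 9) = 2 - 1*32 = 2 - 32 = -30)
M(b) = b*(9 + b)
-781476 - M(w(x, -2)) = -781476 - (-30)*(9 - 30) = -781476 - (-30)*(-21) = -781476 - 1*630 = -781476 - 630 = -782106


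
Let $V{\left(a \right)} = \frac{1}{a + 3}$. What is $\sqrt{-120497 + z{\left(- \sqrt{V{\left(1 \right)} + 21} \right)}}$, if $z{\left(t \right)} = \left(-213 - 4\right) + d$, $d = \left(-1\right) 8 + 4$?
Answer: $i \sqrt{120718} \approx 347.44 i$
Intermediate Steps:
$d = -4$ ($d = -8 + 4 = -4$)
$V{\left(a \right)} = \frac{1}{3 + a}$
$z{\left(t \right)} = -221$ ($z{\left(t \right)} = \left(-213 - 4\right) - 4 = -217 - 4 = -221$)
$\sqrt{-120497 + z{\left(- \sqrt{V{\left(1 \right)} + 21} \right)}} = \sqrt{-120497 - 221} = \sqrt{-120718} = i \sqrt{120718}$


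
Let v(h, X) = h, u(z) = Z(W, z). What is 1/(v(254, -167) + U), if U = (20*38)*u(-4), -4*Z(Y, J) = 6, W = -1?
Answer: -1/886 ≈ -0.0011287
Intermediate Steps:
Z(Y, J) = -3/2 (Z(Y, J) = -1/4*6 = -3/2)
u(z) = -3/2
U = -1140 (U = (20*38)*(-3/2) = 760*(-3/2) = -1140)
1/(v(254, -167) + U) = 1/(254 - 1140) = 1/(-886) = -1/886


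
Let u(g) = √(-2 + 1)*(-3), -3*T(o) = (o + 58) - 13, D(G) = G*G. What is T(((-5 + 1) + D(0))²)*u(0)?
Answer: 61*I ≈ 61.0*I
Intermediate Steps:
D(G) = G²
T(o) = -15 - o/3 (T(o) = -((o + 58) - 13)/3 = -((58 + o) - 13)/3 = -(45 + o)/3 = -15 - o/3)
u(g) = -3*I (u(g) = √(-1)*(-3) = I*(-3) = -3*I)
T(((-5 + 1) + D(0))²)*u(0) = (-15 - ((-5 + 1) + 0²)²/3)*(-3*I) = (-15 - (-4 + 0)²/3)*(-3*I) = (-15 - ⅓*(-4)²)*(-3*I) = (-15 - ⅓*16)*(-3*I) = (-15 - 16/3)*(-3*I) = -(-61)*I = 61*I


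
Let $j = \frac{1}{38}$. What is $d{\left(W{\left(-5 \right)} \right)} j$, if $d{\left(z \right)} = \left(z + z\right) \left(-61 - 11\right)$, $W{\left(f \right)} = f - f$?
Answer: $0$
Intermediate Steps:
$W{\left(f \right)} = 0$
$d{\left(z \right)} = - 144 z$ ($d{\left(z \right)} = 2 z \left(-72\right) = - 144 z$)
$j = \frac{1}{38} \approx 0.026316$
$d{\left(W{\left(-5 \right)} \right)} j = \left(-144\right) 0 \cdot \frac{1}{38} = 0 \cdot \frac{1}{38} = 0$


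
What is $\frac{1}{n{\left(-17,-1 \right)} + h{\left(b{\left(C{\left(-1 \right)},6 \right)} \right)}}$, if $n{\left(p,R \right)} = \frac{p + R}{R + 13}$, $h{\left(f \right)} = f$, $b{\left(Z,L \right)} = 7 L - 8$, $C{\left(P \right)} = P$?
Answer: $\frac{2}{65} \approx 0.030769$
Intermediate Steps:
$b{\left(Z,L \right)} = -8 + 7 L$
$n{\left(p,R \right)} = \frac{R + p}{13 + R}$
$\frac{1}{n{\left(-17,-1 \right)} + h{\left(b{\left(C{\left(-1 \right)},6 \right)} \right)}} = \frac{1}{\frac{-1 - 17}{13 - 1} + \left(-8 + 7 \cdot 6\right)} = \frac{1}{\frac{1}{12} \left(-18\right) + \left(-8 + 42\right)} = \frac{1}{\frac{1}{12} \left(-18\right) + 34} = \frac{1}{- \frac{3}{2} + 34} = \frac{1}{\frac{65}{2}} = \frac{2}{65}$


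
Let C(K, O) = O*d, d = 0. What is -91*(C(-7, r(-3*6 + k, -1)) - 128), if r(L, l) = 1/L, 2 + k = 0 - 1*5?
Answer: 11648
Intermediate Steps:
k = -7 (k = -2 + (0 - 1*5) = -2 + (0 - 5) = -2 - 5 = -7)
C(K, O) = 0 (C(K, O) = O*0 = 0)
-91*(C(-7, r(-3*6 + k, -1)) - 128) = -91*(0 - 128) = -91*(-128) = 11648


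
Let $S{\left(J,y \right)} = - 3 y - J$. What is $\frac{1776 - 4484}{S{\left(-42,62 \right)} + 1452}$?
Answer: $- \frac{677}{327} \approx -2.0703$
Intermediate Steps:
$S{\left(J,y \right)} = - J - 3 y$
$\frac{1776 - 4484}{S{\left(-42,62 \right)} + 1452} = \frac{1776 - 4484}{\left(\left(-1\right) \left(-42\right) - 186\right) + 1452} = - \frac{2708}{\left(42 - 186\right) + 1452} = - \frac{2708}{-144 + 1452} = - \frac{2708}{1308} = \left(-2708\right) \frac{1}{1308} = - \frac{677}{327}$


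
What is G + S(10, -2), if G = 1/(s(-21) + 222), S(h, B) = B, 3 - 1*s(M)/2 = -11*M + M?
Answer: -385/192 ≈ -2.0052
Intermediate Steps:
s(M) = 6 + 20*M (s(M) = 6 - 2*(-11*M + M) = 6 - (-20)*M = 6 + 20*M)
G = -1/192 (G = 1/((6 + 20*(-21)) + 222) = 1/((6 - 420) + 222) = 1/(-414 + 222) = 1/(-192) = -1/192 ≈ -0.0052083)
G + S(10, -2) = -1/192 - 2 = -385/192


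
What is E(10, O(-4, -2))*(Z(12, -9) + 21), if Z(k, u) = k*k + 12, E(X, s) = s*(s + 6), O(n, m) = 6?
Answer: 12744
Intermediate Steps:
E(X, s) = s*(6 + s)
Z(k, u) = 12 + k² (Z(k, u) = k² + 12 = 12 + k²)
E(10, O(-4, -2))*(Z(12, -9) + 21) = (6*(6 + 6))*((12 + 12²) + 21) = (6*12)*((12 + 144) + 21) = 72*(156 + 21) = 72*177 = 12744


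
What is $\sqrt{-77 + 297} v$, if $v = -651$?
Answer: $- 1302 \sqrt{55} \approx -9655.9$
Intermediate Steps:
$\sqrt{-77 + 297} v = \sqrt{-77 + 297} \left(-651\right) = \sqrt{220} \left(-651\right) = 2 \sqrt{55} \left(-651\right) = - 1302 \sqrt{55}$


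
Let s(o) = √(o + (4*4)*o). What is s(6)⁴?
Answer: 10404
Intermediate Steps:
s(o) = √17*√o (s(o) = √(o + 16*o) = √(17*o) = √17*√o)
s(6)⁴ = (√17*√6)⁴ = (√102)⁴ = 10404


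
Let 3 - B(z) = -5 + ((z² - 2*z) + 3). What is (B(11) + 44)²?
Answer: 2500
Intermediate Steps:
B(z) = 5 - z² + 2*z (B(z) = 3 - (-5 + ((z² - 2*z) + 3)) = 3 - (-5 + (3 + z² - 2*z)) = 3 - (-2 + z² - 2*z) = 3 + (2 - z² + 2*z) = 5 - z² + 2*z)
(B(11) + 44)² = ((5 - 1*11² + 2*11) + 44)² = ((5 - 1*121 + 22) + 44)² = ((5 - 121 + 22) + 44)² = (-94 + 44)² = (-50)² = 2500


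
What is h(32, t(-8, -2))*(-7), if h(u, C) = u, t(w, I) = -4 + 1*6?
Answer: -224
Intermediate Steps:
t(w, I) = 2 (t(w, I) = -4 + 6 = 2)
h(32, t(-8, -2))*(-7) = 32*(-7) = -224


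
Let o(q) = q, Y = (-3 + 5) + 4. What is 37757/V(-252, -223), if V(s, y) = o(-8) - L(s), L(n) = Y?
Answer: -37757/14 ≈ -2696.9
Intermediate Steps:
Y = 6 (Y = 2 + 4 = 6)
L(n) = 6
V(s, y) = -14 (V(s, y) = -8 - 1*6 = -8 - 6 = -14)
37757/V(-252, -223) = 37757/(-14) = 37757*(-1/14) = -37757/14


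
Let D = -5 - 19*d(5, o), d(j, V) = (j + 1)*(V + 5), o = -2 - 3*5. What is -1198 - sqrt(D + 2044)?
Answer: -1198 - sqrt(3407) ≈ -1256.4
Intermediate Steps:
o = -17 (o = -2 - 15 = -17)
d(j, V) = (1 + j)*(5 + V)
D = 1363 (D = -5 - 19*(5 - 17 + 5*5 - 17*5) = -5 - 19*(5 - 17 + 25 - 85) = -5 - 19*(-72) = -5 + 1368 = 1363)
-1198 - sqrt(D + 2044) = -1198 - sqrt(1363 + 2044) = -1198 - sqrt(3407)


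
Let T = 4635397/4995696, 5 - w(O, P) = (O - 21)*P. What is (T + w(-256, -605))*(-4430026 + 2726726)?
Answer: 356489661253008475/1248924 ≈ 2.8544e+11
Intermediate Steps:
w(O, P) = 5 - P*(-21 + O) (w(O, P) = 5 - (O - 21)*P = 5 - (-21 + O)*P = 5 - P*(-21 + O))
T = 4635397/4995696 (T = 4635397*(1/4995696) = 4635397/4995696 ≈ 0.92788)
(T + w(-256, -605))*(-4430026 + 2726726) = (4635397/4995696 + (5 + 21*(-605) - 1*(-256)*(-605)))*(-4430026 + 2726726) = (4635397/4995696 + (5 - 12705 - 154880))*(-1703300) = (4635397/4995696 - 167580)*(-1703300) = -837174100283/4995696*(-1703300) = 356489661253008475/1248924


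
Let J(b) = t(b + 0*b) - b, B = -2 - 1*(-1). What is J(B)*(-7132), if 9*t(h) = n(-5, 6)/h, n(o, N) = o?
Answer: -99848/9 ≈ -11094.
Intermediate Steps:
B = -1 (B = -2 + 1 = -1)
t(h) = -5/(9*h) (t(h) = (-5/h)/9 = -5/(9*h))
J(b) = -b - 5/(9*b) (J(b) = -5/(9*(b + 0*b)) - b = -5/(9*(b + 0)) - b = -5/(9*b) - b = -b - 5/(9*b))
J(B)*(-7132) = (-1*(-1) - 5/9/(-1))*(-7132) = (1 - 5/9*(-1))*(-7132) = (1 + 5/9)*(-7132) = (14/9)*(-7132) = -99848/9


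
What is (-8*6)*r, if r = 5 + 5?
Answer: -480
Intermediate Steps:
r = 10
(-8*6)*r = -8*6*10 = -48*10 = -480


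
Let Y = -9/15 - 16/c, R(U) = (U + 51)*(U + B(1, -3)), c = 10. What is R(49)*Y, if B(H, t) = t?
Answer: -10120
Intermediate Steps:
R(U) = (-3 + U)*(51 + U) (R(U) = (U + 51)*(U - 3) = (51 + U)*(-3 + U) = (-3 + U)*(51 + U))
Y = -11/5 (Y = -9/15 - 16/10 = -9*1/15 - 16*⅒ = -⅗ - 8/5 = -11/5 ≈ -2.2000)
R(49)*Y = (-153 + 49² + 48*49)*(-11/5) = (-153 + 2401 + 2352)*(-11/5) = 4600*(-11/5) = -10120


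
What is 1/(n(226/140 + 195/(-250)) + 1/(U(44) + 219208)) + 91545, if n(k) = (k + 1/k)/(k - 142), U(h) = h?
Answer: 260352218499273/2846140337 ≈ 91476.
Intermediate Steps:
n(k) = (k + 1/k)/(-142 + k)
1/(n(226/140 + 195/(-250)) + 1/(U(44) + 219208)) + 91545 = 1/((1 + (226/140 + 195/(-250))²)/((226/140 + 195/(-250))*(-142 + (226/140 + 195/(-250)))) + 1/(44 + 219208)) + 91545 = 1/((1 + (226*(1/140) + 195*(-1/250))²)/((226*(1/140) + 195*(-1/250))*(-142 + (226*(1/140) + 195*(-1/250)))) + 1/219252) + 91545 = 1/((1 + (113/70 - 39/50)²)/((113/70 - 39/50)*(-142 + (113/70 - 39/50))) + 1/219252) + 91545 = 1/((1 + (146/175)²)/((146/175)*(-142 + 146/175)) + 1/219252) + 91545 = 1/(175*(1 + 21316/30625)/(146*(-24704/175)) + 1/219252) + 91545 = 1/((175/146)*(-175/24704)*(51941/30625) + 1/219252) + 91545 = 1/(-51941/3606784 + 1/219252) + 91545 = 1/(-2846140337/197698651392) + 91545 = -197698651392/2846140337 + 91545 = 260352218499273/2846140337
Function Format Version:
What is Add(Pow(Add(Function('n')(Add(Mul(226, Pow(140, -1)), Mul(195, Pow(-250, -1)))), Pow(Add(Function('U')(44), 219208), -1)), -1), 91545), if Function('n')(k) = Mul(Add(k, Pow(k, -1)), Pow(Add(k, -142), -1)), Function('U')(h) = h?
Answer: Rational(260352218499273, 2846140337) ≈ 91476.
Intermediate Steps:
Function('n')(k) = Mul(Pow(Add(-142, k), -1), Add(k, Pow(k, -1))) (Function('n')(k) = Mul(Add(k, Pow(k, -1)), Pow(Add(-142, k), -1)) = Mul(Pow(Add(-142, k), -1), Add(k, Pow(k, -1))))
Add(Pow(Add(Function('n')(Add(Mul(226, Pow(140, -1)), Mul(195, Pow(-250, -1)))), Pow(Add(Function('U')(44), 219208), -1)), -1), 91545) = Add(Pow(Add(Mul(Pow(Add(Mul(226, Pow(140, -1)), Mul(195, Pow(-250, -1))), -1), Pow(Add(-142, Add(Mul(226, Pow(140, -1)), Mul(195, Pow(-250, -1)))), -1), Add(1, Pow(Add(Mul(226, Pow(140, -1)), Mul(195, Pow(-250, -1))), 2))), Pow(Add(44, 219208), -1)), -1), 91545) = Add(Pow(Add(Mul(Pow(Add(Mul(226, Rational(1, 140)), Mul(195, Rational(-1, 250))), -1), Pow(Add(-142, Add(Mul(226, Rational(1, 140)), Mul(195, Rational(-1, 250)))), -1), Add(1, Pow(Add(Mul(226, Rational(1, 140)), Mul(195, Rational(-1, 250))), 2))), Pow(219252, -1)), -1), 91545) = Add(Pow(Add(Mul(Pow(Add(Rational(113, 70), Rational(-39, 50)), -1), Pow(Add(-142, Add(Rational(113, 70), Rational(-39, 50))), -1), Add(1, Pow(Add(Rational(113, 70), Rational(-39, 50)), 2))), Rational(1, 219252)), -1), 91545) = Add(Pow(Add(Mul(Pow(Rational(146, 175), -1), Pow(Add(-142, Rational(146, 175)), -1), Add(1, Pow(Rational(146, 175), 2))), Rational(1, 219252)), -1), 91545) = Add(Pow(Add(Mul(Rational(175, 146), Pow(Rational(-24704, 175), -1), Add(1, Rational(21316, 30625))), Rational(1, 219252)), -1), 91545) = Add(Pow(Add(Mul(Rational(175, 146), Rational(-175, 24704), Rational(51941, 30625)), Rational(1, 219252)), -1), 91545) = Add(Pow(Add(Rational(-51941, 3606784), Rational(1, 219252)), -1), 91545) = Add(Pow(Rational(-2846140337, 197698651392), -1), 91545) = Add(Rational(-197698651392, 2846140337), 91545) = Rational(260352218499273, 2846140337)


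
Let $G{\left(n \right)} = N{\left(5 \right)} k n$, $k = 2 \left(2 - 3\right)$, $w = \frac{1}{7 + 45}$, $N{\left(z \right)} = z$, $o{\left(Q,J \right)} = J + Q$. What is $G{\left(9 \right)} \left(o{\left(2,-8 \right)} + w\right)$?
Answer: $\frac{13995}{26} \approx 538.27$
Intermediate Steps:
$w = \frac{1}{52} \approx 0.019231$
$k = -2$ ($k = 2 \left(-1\right) = -2$)
$G{\left(n \right)} = - 10 n$ ($G{\left(n \right)} = 5 \left(-2\right) n = - 10 n$)
$G{\left(9 \right)} \left(o{\left(2,-8 \right)} + w\right) = \left(-10\right) 9 \left(\left(-8 + 2\right) + \frac{1}{52}\right) = - 90 \left(-6 + \frac{1}{52}\right) = \left(-90\right) \left(- \frac{311}{52}\right) = \frac{13995}{26}$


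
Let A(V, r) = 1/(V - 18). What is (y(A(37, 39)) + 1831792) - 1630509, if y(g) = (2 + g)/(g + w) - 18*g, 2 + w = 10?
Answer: 195042556/969 ≈ 2.0128e+5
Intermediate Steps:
w = 8 (w = -2 + 10 = 8)
A(V, r) = 1/(-18 + V)
y(g) = -18*g + (2 + g)/(8 + g) (y(g) = (2 + g)/(g + 8) - 18*g = (2 + g)/(8 + g) - 18*g = -18*g + (2 + g)/(8 + g))
(y(A(37, 39)) + 1831792) - 1630509 = ((2 - 143/(-18 + 37) - 18/(-18 + 37)²)/(8 + 1/(-18 + 37)) + 1831792) - 1630509 = ((2 - 143/19 - 18*(1/19)²)/(8 + 1/19) + 1831792) - 1630509 = ((2 - 143*1/19 - 18*(1/19)²)/(8 + 1/19) + 1831792) - 1630509 = ((2 - 143/19 - 18*1/361)/(153/19) + 1831792) - 1630509 = (19*(2 - 143/19 - 18/361)/153 + 1831792) - 1630509 = ((19/153)*(-2013/361) + 1831792) - 1630509 = (-671/969 + 1831792) - 1630509 = 1775005777/969 - 1630509 = 195042556/969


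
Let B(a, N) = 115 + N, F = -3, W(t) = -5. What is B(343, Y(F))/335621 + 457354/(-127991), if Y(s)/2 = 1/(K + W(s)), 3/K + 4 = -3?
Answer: -265106887768/74197534619 ≈ -3.5730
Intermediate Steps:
K = -3/7 (K = 3/(-4 - 3) = 3/(-7) = 3*(-1/7) = -3/7 ≈ -0.42857)
Y(s) = -7/19 (Y(s) = 2/(-3/7 - 5) = 2/(-38/7) = 2*(-7/38) = -7/19)
B(343, Y(F))/335621 + 457354/(-127991) = (115 - 7/19)/335621 + 457354/(-127991) = (2178/19)*(1/335621) + 457354*(-1/127991) = 198/579709 - 457354/127991 = -265106887768/74197534619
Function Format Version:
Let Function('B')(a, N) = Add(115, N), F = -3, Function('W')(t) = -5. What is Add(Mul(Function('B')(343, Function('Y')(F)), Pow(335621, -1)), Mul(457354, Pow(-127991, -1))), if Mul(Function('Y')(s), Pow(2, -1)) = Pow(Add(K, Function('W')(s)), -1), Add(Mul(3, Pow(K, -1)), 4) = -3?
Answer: Rational(-265106887768, 74197534619) ≈ -3.5730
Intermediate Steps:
K = Rational(-3, 7) (K = Mul(3, Pow(Add(-4, -3), -1)) = Mul(3, Pow(-7, -1)) = Mul(3, Rational(-1, 7)) = Rational(-3, 7) ≈ -0.42857)
Function('Y')(s) = Rational(-7, 19) (Function('Y')(s) = Mul(2, Pow(Add(Rational(-3, 7), -5), -1)) = Mul(2, Pow(Rational(-38, 7), -1)) = Mul(2, Rational(-7, 38)) = Rational(-7, 19))
Add(Mul(Function('B')(343, Function('Y')(F)), Pow(335621, -1)), Mul(457354, Pow(-127991, -1))) = Add(Mul(Add(115, Rational(-7, 19)), Pow(335621, -1)), Mul(457354, Pow(-127991, -1))) = Add(Mul(Rational(2178, 19), Rational(1, 335621)), Mul(457354, Rational(-1, 127991))) = Add(Rational(198, 579709), Rational(-457354, 127991)) = Rational(-265106887768, 74197534619)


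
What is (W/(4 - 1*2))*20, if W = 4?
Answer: 40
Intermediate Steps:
(W/(4 - 1*2))*20 = (4/(4 - 1*2))*20 = (4/(4 - 2))*20 = (4/2)*20 = (4*(½))*20 = 2*20 = 40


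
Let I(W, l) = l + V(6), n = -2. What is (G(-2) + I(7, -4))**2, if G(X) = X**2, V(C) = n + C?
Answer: 16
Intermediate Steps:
V(C) = -2 + C
I(W, l) = 4 + l (I(W, l) = l + (-2 + 6) = l + 4 = 4 + l)
(G(-2) + I(7, -4))**2 = ((-2)**2 + (4 - 4))**2 = (4 + 0)**2 = 4**2 = 16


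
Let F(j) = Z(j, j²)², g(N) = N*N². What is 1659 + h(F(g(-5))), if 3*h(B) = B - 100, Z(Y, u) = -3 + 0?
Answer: 4886/3 ≈ 1628.7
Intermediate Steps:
Z(Y, u) = -3
g(N) = N³
F(j) = 9 (F(j) = (-3)² = 9)
h(B) = -100/3 + B/3 (h(B) = (B - 100)/3 = (-100 + B)/3 = -100/3 + B/3)
1659 + h(F(g(-5))) = 1659 + (-100/3 + (⅓)*9) = 1659 + (-100/3 + 3) = 1659 - 91/3 = 4886/3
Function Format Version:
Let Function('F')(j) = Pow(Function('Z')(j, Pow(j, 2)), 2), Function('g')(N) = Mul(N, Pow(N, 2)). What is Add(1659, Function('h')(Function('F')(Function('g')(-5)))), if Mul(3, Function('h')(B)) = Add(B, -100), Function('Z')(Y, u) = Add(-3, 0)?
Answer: Rational(4886, 3) ≈ 1628.7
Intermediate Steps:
Function('Z')(Y, u) = -3
Function('g')(N) = Pow(N, 3)
Function('F')(j) = 9 (Function('F')(j) = Pow(-3, 2) = 9)
Function('h')(B) = Add(Rational(-100, 3), Mul(Rational(1, 3), B)) (Function('h')(B) = Mul(Rational(1, 3), Add(B, -100)) = Mul(Rational(1, 3), Add(-100, B)) = Add(Rational(-100, 3), Mul(Rational(1, 3), B)))
Add(1659, Function('h')(Function('F')(Function('g')(-5)))) = Add(1659, Add(Rational(-100, 3), Mul(Rational(1, 3), 9))) = Add(1659, Add(Rational(-100, 3), 3)) = Add(1659, Rational(-91, 3)) = Rational(4886, 3)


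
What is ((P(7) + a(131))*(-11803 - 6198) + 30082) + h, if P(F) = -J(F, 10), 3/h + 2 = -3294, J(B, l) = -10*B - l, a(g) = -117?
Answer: 2294408221/3296 ≈ 6.9612e+5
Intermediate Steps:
J(B, l) = -l - 10*B
h = -3/3296 (h = 3/(-2 - 3294) = 3/(-3296) = 3*(-1/3296) = -3/3296 ≈ -0.00091019)
P(F) = 10 + 10*F (P(F) = -(-1*10 - 10*F) = -(-10 - 10*F) = 10 + 10*F)
((P(7) + a(131))*(-11803 - 6198) + 30082) + h = (((10 + 10*7) - 117)*(-11803 - 6198) + 30082) - 3/3296 = (((10 + 70) - 117)*(-18001) + 30082) - 3/3296 = ((80 - 117)*(-18001) + 30082) - 3/3296 = (-37*(-18001) + 30082) - 3/3296 = (666037 + 30082) - 3/3296 = 696119 - 3/3296 = 2294408221/3296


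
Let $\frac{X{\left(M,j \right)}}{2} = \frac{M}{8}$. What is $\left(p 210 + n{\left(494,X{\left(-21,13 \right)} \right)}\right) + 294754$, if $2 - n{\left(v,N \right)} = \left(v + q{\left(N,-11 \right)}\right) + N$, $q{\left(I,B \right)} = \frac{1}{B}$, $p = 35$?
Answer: $\frac{13271163}{44} \approx 3.0162 \cdot 10^{5}$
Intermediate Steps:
$X{\left(M,j \right)} = \frac{M}{4}$ ($X{\left(M,j \right)} = 2 \frac{M}{8} = \frac{M}{4}$)
$n{\left(v,N \right)} = \frac{23}{11} - N - v$ ($n{\left(v,N \right)} = 2 - \left(\left(v + \frac{1}{-11}\right) + N\right) = 2 - \left(\left(v - \frac{1}{11}\right) + N\right) = 2 - \left(\left(- \frac{1}{11} + v\right) + N\right) = 2 - \left(- \frac{1}{11} + N + v\right) = \frac{23}{11} - N - v$)
$\left(p 210 + n{\left(494,X{\left(-21,13 \right)} \right)}\right) + 294754 = \left(35 \cdot 210 - \left(\frac{5411}{11} - \frac{21}{4}\right)\right) + 294754 = \left(7350 - \frac{21413}{44}\right) + 294754 = \frac{301987}{44} + 294754 = \frac{13271163}{44}$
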